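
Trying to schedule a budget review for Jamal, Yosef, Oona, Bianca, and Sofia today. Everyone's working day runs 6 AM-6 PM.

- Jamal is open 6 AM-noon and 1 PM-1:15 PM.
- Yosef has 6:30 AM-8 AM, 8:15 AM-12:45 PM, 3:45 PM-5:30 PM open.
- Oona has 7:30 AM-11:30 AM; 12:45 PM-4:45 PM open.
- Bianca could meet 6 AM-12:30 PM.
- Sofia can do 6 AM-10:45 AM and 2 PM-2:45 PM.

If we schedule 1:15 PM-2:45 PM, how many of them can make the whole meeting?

1

Oona can make the full 13:15-14:45 slot — that's 1.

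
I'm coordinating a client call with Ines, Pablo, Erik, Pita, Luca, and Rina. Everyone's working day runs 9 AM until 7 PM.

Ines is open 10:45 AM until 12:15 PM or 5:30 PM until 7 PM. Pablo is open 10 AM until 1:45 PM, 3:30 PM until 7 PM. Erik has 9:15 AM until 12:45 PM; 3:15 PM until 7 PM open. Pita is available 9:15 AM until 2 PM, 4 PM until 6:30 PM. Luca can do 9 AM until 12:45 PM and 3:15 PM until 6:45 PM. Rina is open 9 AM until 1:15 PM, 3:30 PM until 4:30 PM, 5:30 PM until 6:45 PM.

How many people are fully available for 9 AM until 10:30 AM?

2

Luca and Rina can make the full 09:00-10:30 slot — that's 2.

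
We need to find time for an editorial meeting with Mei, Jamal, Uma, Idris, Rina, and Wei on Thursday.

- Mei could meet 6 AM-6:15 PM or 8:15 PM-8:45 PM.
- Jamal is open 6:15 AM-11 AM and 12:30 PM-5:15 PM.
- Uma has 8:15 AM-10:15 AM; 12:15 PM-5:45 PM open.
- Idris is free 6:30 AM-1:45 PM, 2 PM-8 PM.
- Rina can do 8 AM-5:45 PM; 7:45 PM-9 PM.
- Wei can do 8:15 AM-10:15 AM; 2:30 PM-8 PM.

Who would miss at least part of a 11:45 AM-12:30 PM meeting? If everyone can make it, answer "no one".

Jamal, Uma, Wei

Mei: free for 11:45-12:30. Jamal: not fully free for 11:45-12:30. Uma: not fully free for 11:45-12:30. Idris: free for 11:45-12:30. Rina: free for 11:45-12:30. Wei: not fully free for 11:45-12:30.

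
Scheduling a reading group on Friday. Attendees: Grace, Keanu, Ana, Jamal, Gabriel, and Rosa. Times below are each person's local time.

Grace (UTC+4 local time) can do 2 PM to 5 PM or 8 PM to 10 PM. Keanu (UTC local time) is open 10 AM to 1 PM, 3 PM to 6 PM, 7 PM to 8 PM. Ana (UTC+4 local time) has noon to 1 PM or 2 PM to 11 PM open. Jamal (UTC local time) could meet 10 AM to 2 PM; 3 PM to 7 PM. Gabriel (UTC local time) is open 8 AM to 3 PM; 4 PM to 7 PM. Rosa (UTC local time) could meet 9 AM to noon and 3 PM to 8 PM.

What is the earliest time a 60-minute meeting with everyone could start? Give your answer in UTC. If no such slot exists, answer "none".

Grace in UTC: 10:00-13:00, 16:00-18:00 (subtract 4h to convert from UTC+4).
Keanu in UTC: 10:00-13:00, 15:00-18:00, 19:00-20:00.
Ana in UTC: 08:00-09:00, 10:00-19:00 (subtract 4h to convert from UTC+4).
Jamal in UTC: 10:00-14:00, 15:00-19:00.
Gabriel in UTC: 08:00-15:00, 16:00-19:00.
Rosa in UTC: 09:00-12:00, 15:00-20:00.
Grace ∩ Keanu: 10:00-13:00, 16:00-18:00.
Grace ∩ Keanu ∩ Ana: 10:00-13:00, 16:00-18:00.
Grace ∩ Keanu ∩ Ana ∩ Jamal: 10:00-13:00, 16:00-18:00.
Grace ∩ Keanu ∩ Ana ∩ Jamal ∩ Gabriel: 10:00-13:00, 16:00-18:00.
Grace ∩ Keanu ∩ Ana ∩ Jamal ∩ Gabriel ∩ Rosa: 10:00-12:00, 16:00-18:00.
The first common window of at least 60 minutes is 10:00-12:00, so the earliest start is 10:00.

10:00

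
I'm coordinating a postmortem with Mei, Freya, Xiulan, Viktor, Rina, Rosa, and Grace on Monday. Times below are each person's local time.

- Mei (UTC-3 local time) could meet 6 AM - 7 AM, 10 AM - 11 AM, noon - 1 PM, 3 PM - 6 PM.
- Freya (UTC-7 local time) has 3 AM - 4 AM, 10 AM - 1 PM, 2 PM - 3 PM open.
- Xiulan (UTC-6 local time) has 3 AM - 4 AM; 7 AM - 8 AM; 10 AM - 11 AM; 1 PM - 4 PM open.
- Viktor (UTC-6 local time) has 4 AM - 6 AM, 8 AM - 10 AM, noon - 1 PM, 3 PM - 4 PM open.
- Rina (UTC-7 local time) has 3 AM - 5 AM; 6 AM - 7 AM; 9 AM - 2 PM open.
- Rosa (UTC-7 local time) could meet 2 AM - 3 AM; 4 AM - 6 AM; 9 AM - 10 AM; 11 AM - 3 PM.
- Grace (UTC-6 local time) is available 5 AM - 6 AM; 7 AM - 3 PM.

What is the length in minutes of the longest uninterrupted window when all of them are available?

0

Mei in UTC: 09:00-10:00, 13:00-14:00, 15:00-16:00, 18:00-21:00 (add 3h to convert from UTC-3).
Freya in UTC: 10:00-11:00, 17:00-20:00, 21:00-22:00 (add 7h to convert from UTC-7).
Xiulan in UTC: 09:00-10:00, 13:00-14:00, 16:00-17:00, 19:00-22:00 (add 6h to convert from UTC-6).
Viktor in UTC: 10:00-12:00, 14:00-16:00, 18:00-19:00, 21:00-22:00 (add 6h to convert from UTC-6).
Rina in UTC: 10:00-12:00, 13:00-14:00, 16:00-21:00 (add 7h to convert from UTC-7).
Rosa in UTC: 09:00-10:00, 11:00-13:00, 16:00-17:00, 18:00-22:00 (add 7h to convert from UTC-7).
Grace in UTC: 11:00-12:00, 13:00-21:00 (add 6h to convert from UTC-6).
Mei ∩ Freya: 18:00-20:00.
Mei ∩ Freya ∩ Xiulan: 19:00-20:00.
Mei ∩ Freya ∩ Xiulan ∩ Viktor: ∅.
Mei ∩ Freya ∩ Xiulan ∩ Viktor ∩ Rina: ∅.
Mei ∩ Freya ∩ Xiulan ∩ Viktor ∩ Rina ∩ Rosa: ∅.
Mei ∩ Freya ∩ Xiulan ∩ Viktor ∩ Rina ∩ Rosa ∩ Grace: ∅.
There is no time when everyone is free.
No common window exists, so the longest block is 0 minutes.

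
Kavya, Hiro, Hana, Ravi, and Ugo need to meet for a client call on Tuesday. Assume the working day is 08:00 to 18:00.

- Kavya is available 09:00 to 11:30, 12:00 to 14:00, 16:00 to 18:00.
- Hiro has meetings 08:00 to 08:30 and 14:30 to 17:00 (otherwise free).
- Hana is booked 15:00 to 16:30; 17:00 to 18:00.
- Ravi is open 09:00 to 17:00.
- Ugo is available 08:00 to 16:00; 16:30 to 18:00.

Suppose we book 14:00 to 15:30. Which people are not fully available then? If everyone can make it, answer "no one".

Hana, Hiro, Kavya

Kavya free: 09:00-11:30, 12:00-14:00, 16:00-18:00.
Hiro free: 08:30-14:30, 17:00-18:00 (invert busy blocks within the working day).
Hana free: 08:00-15:00, 16:30-17:00 (invert busy blocks within the working day).
Ravi free: 09:00-17:00.
Ugo free: 08:00-16:00, 16:30-18:00.
Kavya: not fully free for 14:00-15:30. Hiro: not fully free for 14:00-15:30. Hana: not fully free for 14:00-15:30. Ravi: free for 14:00-15:30. Ugo: free for 14:00-15:30.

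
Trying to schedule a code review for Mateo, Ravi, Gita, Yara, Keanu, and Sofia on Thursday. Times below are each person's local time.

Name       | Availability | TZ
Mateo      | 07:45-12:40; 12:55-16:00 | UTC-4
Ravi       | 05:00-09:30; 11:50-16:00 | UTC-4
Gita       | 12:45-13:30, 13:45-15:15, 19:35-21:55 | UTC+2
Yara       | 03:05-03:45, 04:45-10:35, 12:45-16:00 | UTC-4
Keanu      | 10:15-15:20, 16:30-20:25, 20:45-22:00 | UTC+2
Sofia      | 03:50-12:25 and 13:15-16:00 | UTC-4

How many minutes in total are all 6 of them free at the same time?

210

Mateo in UTC: 11:45-16:40, 16:55-20:00 (add 4h to convert from UTC-4).
Ravi in UTC: 09:00-13:30, 15:50-20:00 (add 4h to convert from UTC-4).
Gita in UTC: 10:45-11:30, 11:45-13:15, 17:35-19:55 (subtract 2h to convert from UTC+2).
Yara in UTC: 07:05-07:45, 08:45-14:35, 16:45-20:00 (add 4h to convert from UTC-4).
Keanu in UTC: 08:15-13:20, 14:30-18:25, 18:45-20:00 (subtract 2h to convert from UTC+2).
Sofia in UTC: 07:50-16:25, 17:15-20:00 (add 4h to convert from UTC-4).
Mateo ∩ Ravi: 11:45-13:30, 15:50-16:40, 16:55-20:00.
Mateo ∩ Ravi ∩ Gita: 11:45-13:15, 17:35-19:55.
Mateo ∩ Ravi ∩ Gita ∩ Yara: 11:45-13:15, 17:35-19:55.
Mateo ∩ Ravi ∩ Gita ∩ Yara ∩ Keanu: 11:45-13:15, 17:35-18:25, 18:45-19:55.
Mateo ∩ Ravi ∩ Gita ∩ Yara ∩ Keanu ∩ Sofia: 11:45-13:15, 17:35-18:25, 18:45-19:55.
Summing the common windows: 90 + 50 + 70 = 210 minutes.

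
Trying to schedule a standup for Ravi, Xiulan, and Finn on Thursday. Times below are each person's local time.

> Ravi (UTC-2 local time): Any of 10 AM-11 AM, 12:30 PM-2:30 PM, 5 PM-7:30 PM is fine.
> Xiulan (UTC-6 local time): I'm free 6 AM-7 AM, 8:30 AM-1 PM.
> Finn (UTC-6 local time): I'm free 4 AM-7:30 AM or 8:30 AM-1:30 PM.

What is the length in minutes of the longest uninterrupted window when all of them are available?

Ravi in UTC: 12:00-13:00, 14:30-16:30, 19:00-21:30 (add 2h to convert from UTC-2).
Xiulan in UTC: 12:00-13:00, 14:30-19:00 (add 6h to convert from UTC-6).
Finn in UTC: 10:00-13:30, 14:30-19:30 (add 6h to convert from UTC-6).
Ravi ∩ Xiulan: 12:00-13:00, 14:30-16:30.
Ravi ∩ Xiulan ∩ Finn: 12:00-13:00, 14:30-16:30.
The longest is 14:30-16:30 at 120 minutes.

120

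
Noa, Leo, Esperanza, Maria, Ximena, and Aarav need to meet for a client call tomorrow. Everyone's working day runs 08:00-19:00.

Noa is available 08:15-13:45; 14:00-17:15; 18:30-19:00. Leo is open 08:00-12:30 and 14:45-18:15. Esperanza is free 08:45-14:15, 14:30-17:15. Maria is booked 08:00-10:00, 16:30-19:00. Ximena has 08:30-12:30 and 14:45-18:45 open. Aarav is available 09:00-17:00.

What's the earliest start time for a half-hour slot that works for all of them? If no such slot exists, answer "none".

10:00

Noa free: 08:15-13:45, 14:00-17:15, 18:30-19:00.
Leo free: 08:00-12:30, 14:45-18:15.
Esperanza free: 08:45-14:15, 14:30-17:15.
Maria free: 10:00-16:30 (invert busy blocks within the working day).
Ximena free: 08:30-12:30, 14:45-18:45.
Aarav free: 09:00-17:00.
Noa ∩ Leo: 08:15-12:30, 14:45-17:15.
Noa ∩ Leo ∩ Esperanza: 08:45-12:30, 14:45-17:15.
Noa ∩ Leo ∩ Esperanza ∩ Maria: 10:00-12:30, 14:45-16:30.
Noa ∩ Leo ∩ Esperanza ∩ Maria ∩ Ximena: 10:00-12:30, 14:45-16:30.
Noa ∩ Leo ∩ Esperanza ∩ Maria ∩ Ximena ∩ Aarav: 10:00-12:30, 14:45-16:30.
The first common window of at least 30 minutes is 10:00-12:30, so the earliest start is 10:00.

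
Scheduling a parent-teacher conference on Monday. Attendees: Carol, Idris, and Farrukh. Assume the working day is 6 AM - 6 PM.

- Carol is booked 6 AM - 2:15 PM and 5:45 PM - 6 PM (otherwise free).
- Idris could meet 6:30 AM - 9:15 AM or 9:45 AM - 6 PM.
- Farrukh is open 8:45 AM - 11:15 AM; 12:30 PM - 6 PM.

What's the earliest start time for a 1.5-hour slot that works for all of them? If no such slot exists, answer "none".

14:15

Carol free: 14:15-17:45 (invert busy blocks within the working day).
Idris free: 06:30-09:15, 09:45-18:00.
Farrukh free: 08:45-11:15, 12:30-18:00.
Carol ∩ Idris: 14:15-17:45.
Carol ∩ Idris ∩ Farrukh: 14:15-17:45.
The first common window of at least 90 minutes is 14:15-17:45, so the earliest start is 14:15.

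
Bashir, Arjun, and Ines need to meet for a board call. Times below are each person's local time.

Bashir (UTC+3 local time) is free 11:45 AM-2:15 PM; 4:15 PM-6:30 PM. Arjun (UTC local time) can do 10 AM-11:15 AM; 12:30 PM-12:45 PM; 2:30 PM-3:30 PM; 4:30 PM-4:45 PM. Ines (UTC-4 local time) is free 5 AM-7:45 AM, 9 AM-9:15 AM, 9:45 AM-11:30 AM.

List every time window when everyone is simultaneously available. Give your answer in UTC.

Bashir in UTC: 08:45-11:15, 13:15-15:30 (subtract 3h to convert from UTC+3).
Arjun in UTC: 10:00-11:15, 12:30-12:45, 14:30-15:30, 16:30-16:45.
Ines in UTC: 09:00-11:45, 13:00-13:15, 13:45-15:30 (add 4h to convert from UTC-4).
Bashir ∩ Arjun: 10:00-11:15, 14:30-15:30.
Bashir ∩ Arjun ∩ Ines: 10:00-11:15, 14:30-15:30.

10:00-11:15, 14:30-15:30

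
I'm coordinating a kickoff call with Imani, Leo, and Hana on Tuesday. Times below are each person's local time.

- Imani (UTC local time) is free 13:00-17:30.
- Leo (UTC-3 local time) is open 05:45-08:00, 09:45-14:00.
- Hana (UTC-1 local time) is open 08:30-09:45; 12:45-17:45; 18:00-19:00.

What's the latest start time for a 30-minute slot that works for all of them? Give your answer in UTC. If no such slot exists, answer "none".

Imani in UTC: 13:00-17:30.
Leo in UTC: 08:45-11:00, 12:45-17:00 (add 3h to convert from UTC-3).
Hana in UTC: 09:30-10:45, 13:45-18:45, 19:00-20:00 (add 1h to convert from UTC-1).
Imani ∩ Leo: 13:00-17:00.
Imani ∩ Leo ∩ Hana: 13:45-17:00.
The last common window of at least 30 minutes is 13:45-17:00; a 30-minute meeting can start as late as 16:30 and still end by 17:00.

16:30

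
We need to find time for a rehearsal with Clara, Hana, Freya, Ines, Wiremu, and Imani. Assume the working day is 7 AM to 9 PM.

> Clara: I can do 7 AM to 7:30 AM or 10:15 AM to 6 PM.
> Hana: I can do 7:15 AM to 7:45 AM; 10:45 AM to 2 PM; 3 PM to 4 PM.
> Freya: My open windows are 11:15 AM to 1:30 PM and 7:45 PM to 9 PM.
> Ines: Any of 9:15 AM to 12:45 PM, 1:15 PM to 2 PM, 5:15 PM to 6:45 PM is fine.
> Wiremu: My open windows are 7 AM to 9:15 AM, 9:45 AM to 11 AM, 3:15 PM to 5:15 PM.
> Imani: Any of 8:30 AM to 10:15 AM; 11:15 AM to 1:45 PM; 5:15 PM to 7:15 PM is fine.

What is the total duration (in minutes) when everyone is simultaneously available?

Clara ∩ Hana: 07:15-07:30, 10:45-14:00, 15:00-16:00.
Clara ∩ Hana ∩ Freya: 11:15-13:30.
Clara ∩ Hana ∩ Freya ∩ Ines: 11:15-12:45, 13:15-13:30.
Clara ∩ Hana ∩ Freya ∩ Ines ∩ Wiremu: ∅.
Clara ∩ Hana ∩ Freya ∩ Ines ∩ Wiremu ∩ Imani: ∅.
There is no time when everyone is free.
There is no common window, so the total is 0 minutes.

0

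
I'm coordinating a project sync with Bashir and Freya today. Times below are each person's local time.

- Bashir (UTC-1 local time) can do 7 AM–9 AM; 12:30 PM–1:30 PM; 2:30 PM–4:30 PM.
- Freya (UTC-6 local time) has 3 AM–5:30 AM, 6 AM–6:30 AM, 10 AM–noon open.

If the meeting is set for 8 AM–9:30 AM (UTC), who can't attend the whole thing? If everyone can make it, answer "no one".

Bashir in UTC: 08:00-10:00, 13:30-14:30, 15:30-17:30 (add 1h to convert from UTC-1).
Freya in UTC: 09:00-11:30, 12:00-12:30, 16:00-18:00 (add 6h to convert from UTC-6).
Bashir: free for 08:00-09:30. Freya: not fully free for 08:00-09:30.

Freya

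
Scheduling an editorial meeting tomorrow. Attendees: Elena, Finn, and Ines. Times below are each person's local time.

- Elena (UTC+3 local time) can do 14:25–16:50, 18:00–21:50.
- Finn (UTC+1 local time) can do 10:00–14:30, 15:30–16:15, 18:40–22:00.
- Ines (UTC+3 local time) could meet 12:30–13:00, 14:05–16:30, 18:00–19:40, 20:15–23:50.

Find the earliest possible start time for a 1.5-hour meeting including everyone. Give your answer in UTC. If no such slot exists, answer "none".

11:25

Elena in UTC: 11:25-13:50, 15:00-18:50 (subtract 3h to convert from UTC+3).
Finn in UTC: 09:00-13:30, 14:30-15:15, 17:40-21:00 (subtract 1h to convert from UTC+1).
Ines in UTC: 09:30-10:00, 11:05-13:30, 15:00-16:40, 17:15-20:50 (subtract 3h to convert from UTC+3).
Elena ∩ Finn: 11:25-13:30, 15:00-15:15, 17:40-18:50.
Elena ∩ Finn ∩ Ines: 11:25-13:30, 15:00-15:15, 17:40-18:50.
The first common window of at least 90 minutes is 11:25-13:30, so the earliest start is 11:25.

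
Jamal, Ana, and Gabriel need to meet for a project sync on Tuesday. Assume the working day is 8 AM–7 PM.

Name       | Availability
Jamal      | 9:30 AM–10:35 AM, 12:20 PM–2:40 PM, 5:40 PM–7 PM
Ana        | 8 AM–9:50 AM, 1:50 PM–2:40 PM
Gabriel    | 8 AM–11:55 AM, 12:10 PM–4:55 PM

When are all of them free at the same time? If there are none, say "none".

09:30-09:50, 13:50-14:40

Jamal ∩ Ana: 09:30-09:50, 13:50-14:40.
Jamal ∩ Ana ∩ Gabriel: 09:30-09:50, 13:50-14:40.
Those are the intersection windows.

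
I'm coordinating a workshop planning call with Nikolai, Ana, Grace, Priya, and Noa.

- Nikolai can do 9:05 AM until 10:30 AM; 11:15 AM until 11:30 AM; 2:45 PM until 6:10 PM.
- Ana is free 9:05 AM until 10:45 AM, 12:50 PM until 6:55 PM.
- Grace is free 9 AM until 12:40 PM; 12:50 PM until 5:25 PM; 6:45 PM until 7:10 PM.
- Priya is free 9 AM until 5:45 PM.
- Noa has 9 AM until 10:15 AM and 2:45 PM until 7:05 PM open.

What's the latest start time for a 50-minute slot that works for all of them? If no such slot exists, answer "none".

16:35

Nikolai ∩ Ana: 09:05-10:30, 14:45-18:10.
Nikolai ∩ Ana ∩ Grace: 09:05-10:30, 14:45-17:25.
Nikolai ∩ Ana ∩ Grace ∩ Priya: 09:05-10:30, 14:45-17:25.
Nikolai ∩ Ana ∩ Grace ∩ Priya ∩ Noa: 09:05-10:15, 14:45-17:25.
Those are the intersection windows.
The last common window of at least 50 minutes is 14:45-17:25; a 50-minute meeting can start as late as 16:35 and still end by 17:25.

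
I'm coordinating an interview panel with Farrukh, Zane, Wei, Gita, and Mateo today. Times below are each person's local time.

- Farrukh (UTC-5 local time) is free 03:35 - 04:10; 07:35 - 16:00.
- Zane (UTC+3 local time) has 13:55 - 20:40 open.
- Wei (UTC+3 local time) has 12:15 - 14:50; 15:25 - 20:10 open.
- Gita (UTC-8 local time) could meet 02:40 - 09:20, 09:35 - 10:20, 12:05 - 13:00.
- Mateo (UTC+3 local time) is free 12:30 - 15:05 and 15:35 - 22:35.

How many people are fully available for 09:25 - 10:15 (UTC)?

1

Farrukh in UTC: 08:35-09:10, 12:35-21:00 (add 5h to convert from UTC-5).
Zane in UTC: 10:55-17:40 (subtract 3h to convert from UTC+3).
Wei in UTC: 09:15-11:50, 12:25-17:10 (subtract 3h to convert from UTC+3).
Gita in UTC: 10:40-17:20, 17:35-18:20, 20:05-21:00 (add 8h to convert from UTC-8).
Mateo in UTC: 09:30-12:05, 12:35-19:35 (subtract 3h to convert from UTC+3).
Wei can make the full 09:25-10:15 slot — that's 1.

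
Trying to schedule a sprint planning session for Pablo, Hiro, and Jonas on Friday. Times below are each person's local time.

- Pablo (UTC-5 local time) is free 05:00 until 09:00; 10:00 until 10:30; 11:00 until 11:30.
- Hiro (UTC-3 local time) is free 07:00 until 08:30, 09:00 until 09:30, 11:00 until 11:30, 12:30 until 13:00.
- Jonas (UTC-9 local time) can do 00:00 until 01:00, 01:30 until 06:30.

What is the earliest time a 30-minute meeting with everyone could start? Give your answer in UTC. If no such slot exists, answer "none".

10:30

Pablo in UTC: 10:00-14:00, 15:00-15:30, 16:00-16:30 (add 5h to convert from UTC-5).
Hiro in UTC: 10:00-11:30, 12:00-12:30, 14:00-14:30, 15:30-16:00 (add 3h to convert from UTC-3).
Jonas in UTC: 09:00-10:00, 10:30-15:30 (add 9h to convert from UTC-9).
Pablo ∩ Hiro: 10:00-11:30, 12:00-12:30.
Pablo ∩ Hiro ∩ Jonas: 10:30-11:30, 12:00-12:30.
The first common window of at least 30 minutes is 10:30-11:30, so the earliest start is 10:30.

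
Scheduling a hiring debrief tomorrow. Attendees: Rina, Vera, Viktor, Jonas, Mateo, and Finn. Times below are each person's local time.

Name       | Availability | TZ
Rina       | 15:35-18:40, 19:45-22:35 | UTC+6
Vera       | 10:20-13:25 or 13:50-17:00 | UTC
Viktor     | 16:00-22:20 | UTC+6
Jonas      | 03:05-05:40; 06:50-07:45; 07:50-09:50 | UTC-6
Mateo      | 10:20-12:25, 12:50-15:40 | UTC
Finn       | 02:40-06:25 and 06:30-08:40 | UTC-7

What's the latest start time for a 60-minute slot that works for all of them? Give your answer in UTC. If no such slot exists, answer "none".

14:40

Rina in UTC: 09:35-12:40, 13:45-16:35 (subtract 6h to convert from UTC+6).
Vera in UTC: 10:20-13:25, 13:50-17:00.
Viktor in UTC: 10:00-16:20 (subtract 6h to convert from UTC+6).
Jonas in UTC: 09:05-11:40, 12:50-13:45, 13:50-15:50 (add 6h to convert from UTC-6).
Mateo in UTC: 10:20-12:25, 12:50-15:40.
Finn in UTC: 09:40-13:25, 13:30-15:40 (add 7h to convert from UTC-7).
Rina ∩ Vera: 10:20-12:40, 13:50-16:35.
Rina ∩ Vera ∩ Viktor: 10:20-12:40, 13:50-16:20.
Rina ∩ Vera ∩ Viktor ∩ Jonas: 10:20-11:40, 13:50-15:50.
Rina ∩ Vera ∩ Viktor ∩ Jonas ∩ Mateo: 10:20-11:40, 13:50-15:40.
Rina ∩ Vera ∩ Viktor ∩ Jonas ∩ Mateo ∩ Finn: 10:20-11:40, 13:50-15:40.
So the common availability across everyone is 10:20-11:40, 13:50-15:40.
The last common window of at least 60 minutes is 13:50-15:40; a 60-minute meeting can start as late as 14:40 and still end by 15:40.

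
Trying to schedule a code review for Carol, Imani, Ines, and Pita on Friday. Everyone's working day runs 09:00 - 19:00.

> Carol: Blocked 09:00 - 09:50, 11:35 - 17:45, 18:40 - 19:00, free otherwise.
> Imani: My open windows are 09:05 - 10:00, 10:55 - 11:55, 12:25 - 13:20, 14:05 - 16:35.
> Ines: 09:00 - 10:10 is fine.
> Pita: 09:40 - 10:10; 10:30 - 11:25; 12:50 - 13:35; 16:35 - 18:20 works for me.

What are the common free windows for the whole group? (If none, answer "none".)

09:50-10:00

Carol free: 09:50-11:35, 17:45-18:40 (invert busy blocks within the working day).
Imani free: 09:05-10:00, 10:55-11:55, 12:25-13:20, 14:05-16:35.
Ines free: 09:00-10:10.
Pita free: 09:40-10:10, 10:30-11:25, 12:50-13:35, 16:35-18:20.
Carol ∩ Imani: 09:50-10:00, 10:55-11:35.
Carol ∩ Imani ∩ Ines: 09:50-10:00.
Carol ∩ Imani ∩ Ines ∩ Pita: 09:50-10:00.
Those are the intersection windows.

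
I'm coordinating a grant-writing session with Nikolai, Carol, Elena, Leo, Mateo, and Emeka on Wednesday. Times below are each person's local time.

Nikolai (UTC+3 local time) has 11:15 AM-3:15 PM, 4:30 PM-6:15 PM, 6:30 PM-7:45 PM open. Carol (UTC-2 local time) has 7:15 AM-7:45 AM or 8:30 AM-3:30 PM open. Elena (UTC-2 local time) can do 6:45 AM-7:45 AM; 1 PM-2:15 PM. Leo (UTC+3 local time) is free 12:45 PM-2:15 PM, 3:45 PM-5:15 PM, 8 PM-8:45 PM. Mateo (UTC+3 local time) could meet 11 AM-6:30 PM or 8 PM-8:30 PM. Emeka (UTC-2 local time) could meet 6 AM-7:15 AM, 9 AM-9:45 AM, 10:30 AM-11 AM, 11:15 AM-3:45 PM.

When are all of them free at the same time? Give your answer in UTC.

none

Nikolai in UTC: 08:15-12:15, 13:30-15:15, 15:30-16:45 (subtract 3h to convert from UTC+3).
Carol in UTC: 09:15-09:45, 10:30-17:30 (add 2h to convert from UTC-2).
Elena in UTC: 08:45-09:45, 15:00-16:15 (add 2h to convert from UTC-2).
Leo in UTC: 09:45-11:15, 12:45-14:15, 17:00-17:45 (subtract 3h to convert from UTC+3).
Mateo in UTC: 08:00-15:30, 17:00-17:30 (subtract 3h to convert from UTC+3).
Emeka in UTC: 08:00-09:15, 11:00-11:45, 12:30-13:00, 13:15-17:45 (add 2h to convert from UTC-2).
Nikolai ∩ Carol: 09:15-09:45, 10:30-12:15, 13:30-15:15, 15:30-16:45.
Nikolai ∩ Carol ∩ Elena: 09:15-09:45, 15:00-15:15, 15:30-16:15.
Nikolai ∩ Carol ∩ Elena ∩ Leo: ∅.
Nikolai ∩ Carol ∩ Elena ∩ Leo ∩ Mateo: ∅.
Nikolai ∩ Carol ∩ Elena ∩ Leo ∩ Mateo ∩ Emeka: ∅.
There is no time when everyone is free.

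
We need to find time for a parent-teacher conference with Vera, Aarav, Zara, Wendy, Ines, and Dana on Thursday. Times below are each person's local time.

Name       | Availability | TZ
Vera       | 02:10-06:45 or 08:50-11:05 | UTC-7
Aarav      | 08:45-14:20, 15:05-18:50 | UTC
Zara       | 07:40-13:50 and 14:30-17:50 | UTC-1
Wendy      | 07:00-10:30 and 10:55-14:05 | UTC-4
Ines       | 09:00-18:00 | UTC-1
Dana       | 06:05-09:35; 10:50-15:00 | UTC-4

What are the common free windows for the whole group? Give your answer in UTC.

11:00-13:35, 15:50-18:05

Vera in UTC: 09:10-13:45, 15:50-18:05 (add 7h to convert from UTC-7).
Aarav in UTC: 08:45-14:20, 15:05-18:50.
Zara in UTC: 08:40-14:50, 15:30-18:50 (add 1h to convert from UTC-1).
Wendy in UTC: 11:00-14:30, 14:55-18:05 (add 4h to convert from UTC-4).
Ines in UTC: 10:00-19:00 (add 1h to convert from UTC-1).
Dana in UTC: 10:05-13:35, 14:50-19:00 (add 4h to convert from UTC-4).
Vera ∩ Aarav: 09:10-13:45, 15:50-18:05.
Vera ∩ Aarav ∩ Zara: 09:10-13:45, 15:50-18:05.
Vera ∩ Aarav ∩ Zara ∩ Wendy: 11:00-13:45, 15:50-18:05.
Vera ∩ Aarav ∩ Zara ∩ Wendy ∩ Ines: 11:00-13:45, 15:50-18:05.
Vera ∩ Aarav ∩ Zara ∩ Wendy ∩ Ines ∩ Dana: 11:00-13:35, 15:50-18:05.
So the common availability across everyone is 11:00-13:35, 15:50-18:05.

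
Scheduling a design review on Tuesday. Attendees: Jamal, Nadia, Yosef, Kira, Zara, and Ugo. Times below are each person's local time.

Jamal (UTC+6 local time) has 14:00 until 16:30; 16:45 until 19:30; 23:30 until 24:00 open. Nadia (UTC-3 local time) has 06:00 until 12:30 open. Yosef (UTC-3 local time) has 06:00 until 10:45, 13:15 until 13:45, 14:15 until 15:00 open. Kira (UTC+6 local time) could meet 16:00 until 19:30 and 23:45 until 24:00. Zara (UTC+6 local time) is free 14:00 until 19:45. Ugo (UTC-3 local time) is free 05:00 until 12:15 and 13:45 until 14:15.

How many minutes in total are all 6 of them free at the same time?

Jamal in UTC: 08:00-10:30, 10:45-13:30, 17:30-18:00 (subtract 6h to convert from UTC+6).
Nadia in UTC: 09:00-15:30 (add 3h to convert from UTC-3).
Yosef in UTC: 09:00-13:45, 16:15-16:45, 17:15-18:00 (add 3h to convert from UTC-3).
Kira in UTC: 10:00-13:30, 17:45-18:00 (subtract 6h to convert from UTC+6).
Zara in UTC: 08:00-13:45 (subtract 6h to convert from UTC+6).
Ugo in UTC: 08:00-15:15, 16:45-17:15 (add 3h to convert from UTC-3).
Jamal ∩ Nadia: 09:00-10:30, 10:45-13:30.
Jamal ∩ Nadia ∩ Yosef: 09:00-10:30, 10:45-13:30.
Jamal ∩ Nadia ∩ Yosef ∩ Kira: 10:00-10:30, 10:45-13:30.
Jamal ∩ Nadia ∩ Yosef ∩ Kira ∩ Zara: 10:00-10:30, 10:45-13:30.
Jamal ∩ Nadia ∩ Yosef ∩ Kira ∩ Zara ∩ Ugo: 10:00-10:30, 10:45-13:30.
Those are the intersection windows.
Summing the common windows: 30 + 165 = 195 minutes.

195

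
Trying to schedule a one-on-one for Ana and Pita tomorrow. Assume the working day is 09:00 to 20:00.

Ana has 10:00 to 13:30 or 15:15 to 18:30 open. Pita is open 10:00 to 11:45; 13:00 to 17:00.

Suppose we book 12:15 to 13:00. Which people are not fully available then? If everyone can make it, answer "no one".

Pita

Ana: free for 12:15-13:00. Pita: not fully free for 12:15-13:00.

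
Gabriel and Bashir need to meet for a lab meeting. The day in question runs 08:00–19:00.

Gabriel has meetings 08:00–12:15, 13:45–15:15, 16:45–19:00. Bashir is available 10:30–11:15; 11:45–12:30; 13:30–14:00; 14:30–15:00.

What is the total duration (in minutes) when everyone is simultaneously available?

30

Gabriel free: 12:15-13:45, 15:15-16:45 (invert busy blocks within the working day).
Bashir free: 10:30-11:15, 11:45-12:30, 13:30-14:00, 14:30-15:00.
Gabriel ∩ Bashir: 12:15-12:30, 13:30-13:45.
So the common availability across everyone is 12:15-12:30, 13:30-13:45.
Summing the common windows: 15 + 15 = 30 minutes.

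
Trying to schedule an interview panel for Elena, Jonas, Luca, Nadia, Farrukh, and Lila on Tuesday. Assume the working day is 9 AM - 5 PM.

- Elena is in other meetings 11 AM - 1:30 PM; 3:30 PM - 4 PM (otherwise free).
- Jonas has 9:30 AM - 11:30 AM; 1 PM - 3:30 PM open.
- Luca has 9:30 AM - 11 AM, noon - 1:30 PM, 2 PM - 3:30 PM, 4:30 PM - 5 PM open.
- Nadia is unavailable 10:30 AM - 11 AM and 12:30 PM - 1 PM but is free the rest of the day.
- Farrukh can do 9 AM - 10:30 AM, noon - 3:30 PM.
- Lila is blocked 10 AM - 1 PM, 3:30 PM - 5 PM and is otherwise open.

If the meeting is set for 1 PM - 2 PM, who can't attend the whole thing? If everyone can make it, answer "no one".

Elena, Luca

Elena free: 09:00-11:00, 13:30-15:30, 16:00-17:00 (invert busy blocks within the working day).
Jonas free: 09:30-11:30, 13:00-15:30.
Luca free: 09:30-11:00, 12:00-13:30, 14:00-15:30, 16:30-17:00.
Nadia free: 09:00-10:30, 11:00-12:30, 13:00-17:00 (invert busy blocks within the working day).
Farrukh free: 09:00-10:30, 12:00-15:30.
Lila free: 09:00-10:00, 13:00-15:30 (invert busy blocks within the working day).
Elena: not fully free for 13:00-14:00. Jonas: free for 13:00-14:00. Luca: not fully free for 13:00-14:00. Nadia: free for 13:00-14:00. Farrukh: free for 13:00-14:00. Lila: free for 13:00-14:00.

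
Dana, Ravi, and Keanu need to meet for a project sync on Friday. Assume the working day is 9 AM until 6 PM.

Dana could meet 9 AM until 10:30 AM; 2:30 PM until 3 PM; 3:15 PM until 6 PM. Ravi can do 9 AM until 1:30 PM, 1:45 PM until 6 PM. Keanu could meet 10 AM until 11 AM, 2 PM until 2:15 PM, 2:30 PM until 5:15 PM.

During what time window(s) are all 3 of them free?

10:00-10:30, 14:30-15:00, 15:15-17:15

Dana ∩ Ravi: 09:00-10:30, 14:30-15:00, 15:15-18:00.
Dana ∩ Ravi ∩ Keanu: 10:00-10:30, 14:30-15:00, 15:15-17:15.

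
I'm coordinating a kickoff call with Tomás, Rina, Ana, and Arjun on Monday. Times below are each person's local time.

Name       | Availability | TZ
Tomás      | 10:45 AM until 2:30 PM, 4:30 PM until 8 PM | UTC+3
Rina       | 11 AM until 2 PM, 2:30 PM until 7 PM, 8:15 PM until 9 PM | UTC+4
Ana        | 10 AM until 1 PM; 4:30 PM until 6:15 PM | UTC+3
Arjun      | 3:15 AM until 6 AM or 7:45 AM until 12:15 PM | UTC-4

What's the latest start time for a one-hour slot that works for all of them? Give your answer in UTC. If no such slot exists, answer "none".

Tomás in UTC: 07:45-11:30, 13:30-17:00 (subtract 3h to convert from UTC+3).
Rina in UTC: 07:00-10:00, 10:30-15:00, 16:15-17:00 (subtract 4h to convert from UTC+4).
Ana in UTC: 07:00-10:00, 13:30-15:15 (subtract 3h to convert from UTC+3).
Arjun in UTC: 07:15-10:00, 11:45-16:15 (add 4h to convert from UTC-4).
Tomás ∩ Rina: 07:45-10:00, 10:30-11:30, 13:30-15:00, 16:15-17:00.
Tomás ∩ Rina ∩ Ana: 07:45-10:00, 13:30-15:00.
Tomás ∩ Rina ∩ Ana ∩ Arjun: 07:45-10:00, 13:30-15:00.
Those are the intersection windows.
The last common window of at least 60 minutes is 13:30-15:00; a 60-minute meeting can start as late as 14:00 and still end by 15:00.

14:00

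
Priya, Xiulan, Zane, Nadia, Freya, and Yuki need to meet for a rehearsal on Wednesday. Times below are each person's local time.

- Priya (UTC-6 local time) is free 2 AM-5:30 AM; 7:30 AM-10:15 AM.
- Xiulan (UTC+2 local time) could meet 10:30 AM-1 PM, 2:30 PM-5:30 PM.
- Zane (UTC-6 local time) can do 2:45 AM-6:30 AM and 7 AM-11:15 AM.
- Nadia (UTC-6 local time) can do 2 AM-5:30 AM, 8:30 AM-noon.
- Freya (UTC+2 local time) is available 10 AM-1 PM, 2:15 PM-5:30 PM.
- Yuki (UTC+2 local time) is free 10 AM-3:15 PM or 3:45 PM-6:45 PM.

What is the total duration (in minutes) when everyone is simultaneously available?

195

Priya in UTC: 08:00-11:30, 13:30-16:15 (add 6h to convert from UTC-6).
Xiulan in UTC: 08:30-11:00, 12:30-15:30 (subtract 2h to convert from UTC+2).
Zane in UTC: 08:45-12:30, 13:00-17:15 (add 6h to convert from UTC-6).
Nadia in UTC: 08:00-11:30, 14:30-18:00 (add 6h to convert from UTC-6).
Freya in UTC: 08:00-11:00, 12:15-15:30 (subtract 2h to convert from UTC+2).
Yuki in UTC: 08:00-13:15, 13:45-16:45 (subtract 2h to convert from UTC+2).
Priya ∩ Xiulan: 08:30-11:00, 13:30-15:30.
Priya ∩ Xiulan ∩ Zane: 08:45-11:00, 13:30-15:30.
Priya ∩ Xiulan ∩ Zane ∩ Nadia: 08:45-11:00, 14:30-15:30.
Priya ∩ Xiulan ∩ Zane ∩ Nadia ∩ Freya: 08:45-11:00, 14:30-15:30.
Priya ∩ Xiulan ∩ Zane ∩ Nadia ∩ Freya ∩ Yuki: 08:45-11:00, 14:30-15:30.
Summing the common windows: 135 + 60 = 195 minutes.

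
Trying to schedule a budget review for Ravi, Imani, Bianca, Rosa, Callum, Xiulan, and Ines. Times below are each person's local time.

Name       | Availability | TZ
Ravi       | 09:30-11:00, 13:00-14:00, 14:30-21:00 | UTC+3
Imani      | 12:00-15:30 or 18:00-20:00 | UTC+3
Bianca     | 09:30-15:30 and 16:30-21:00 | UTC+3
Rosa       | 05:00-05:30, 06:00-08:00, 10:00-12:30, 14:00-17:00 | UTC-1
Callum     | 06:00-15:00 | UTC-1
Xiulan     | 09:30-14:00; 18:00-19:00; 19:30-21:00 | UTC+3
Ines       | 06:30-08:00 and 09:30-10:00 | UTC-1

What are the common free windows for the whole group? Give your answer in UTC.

none

Ravi in UTC: 06:30-08:00, 10:00-11:00, 11:30-18:00 (subtract 3h to convert from UTC+3).
Imani in UTC: 09:00-12:30, 15:00-17:00 (subtract 3h to convert from UTC+3).
Bianca in UTC: 06:30-12:30, 13:30-18:00 (subtract 3h to convert from UTC+3).
Rosa in UTC: 06:00-06:30, 07:00-09:00, 11:00-13:30, 15:00-18:00 (add 1h to convert from UTC-1).
Callum in UTC: 07:00-16:00 (add 1h to convert from UTC-1).
Xiulan in UTC: 06:30-11:00, 15:00-16:00, 16:30-18:00 (subtract 3h to convert from UTC+3).
Ines in UTC: 07:30-09:00, 10:30-11:00 (add 1h to convert from UTC-1).
Ravi ∩ Imani: 10:00-11:00, 11:30-12:30, 15:00-17:00.
Ravi ∩ Imani ∩ Bianca: 10:00-11:00, 11:30-12:30, 15:00-17:00.
Ravi ∩ Imani ∩ Bianca ∩ Rosa: 11:30-12:30, 15:00-17:00.
Ravi ∩ Imani ∩ Bianca ∩ Rosa ∩ Callum: 11:30-12:30, 15:00-16:00.
Ravi ∩ Imani ∩ Bianca ∩ Rosa ∩ Callum ∩ Xiulan: 15:00-16:00.
Ravi ∩ Imani ∩ Bianca ∩ Rosa ∩ Callum ∩ Xiulan ∩ Ines: ∅.
There is no time when everyone is free.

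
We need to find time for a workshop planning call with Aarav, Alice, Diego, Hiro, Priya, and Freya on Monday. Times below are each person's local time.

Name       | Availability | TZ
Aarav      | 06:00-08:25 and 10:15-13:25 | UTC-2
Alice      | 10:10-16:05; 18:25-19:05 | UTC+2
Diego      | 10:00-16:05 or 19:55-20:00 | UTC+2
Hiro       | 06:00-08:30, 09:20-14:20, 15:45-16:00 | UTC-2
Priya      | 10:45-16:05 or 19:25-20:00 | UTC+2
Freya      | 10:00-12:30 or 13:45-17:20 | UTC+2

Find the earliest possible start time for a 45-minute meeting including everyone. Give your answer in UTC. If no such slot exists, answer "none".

08:45

Aarav in UTC: 08:00-10:25, 12:15-15:25 (add 2h to convert from UTC-2).
Alice in UTC: 08:10-14:05, 16:25-17:05 (subtract 2h to convert from UTC+2).
Diego in UTC: 08:00-14:05, 17:55-18:00 (subtract 2h to convert from UTC+2).
Hiro in UTC: 08:00-10:30, 11:20-16:20, 17:45-18:00 (add 2h to convert from UTC-2).
Priya in UTC: 08:45-14:05, 17:25-18:00 (subtract 2h to convert from UTC+2).
Freya in UTC: 08:00-10:30, 11:45-15:20 (subtract 2h to convert from UTC+2).
Aarav ∩ Alice: 08:10-10:25, 12:15-14:05.
Aarav ∩ Alice ∩ Diego: 08:10-10:25, 12:15-14:05.
Aarav ∩ Alice ∩ Diego ∩ Hiro: 08:10-10:25, 12:15-14:05.
Aarav ∩ Alice ∩ Diego ∩ Hiro ∩ Priya: 08:45-10:25, 12:15-14:05.
Aarav ∩ Alice ∩ Diego ∩ Hiro ∩ Priya ∩ Freya: 08:45-10:25, 12:15-14:05.
The first common window of at least 45 minutes is 08:45-10:25, so the earliest start is 08:45.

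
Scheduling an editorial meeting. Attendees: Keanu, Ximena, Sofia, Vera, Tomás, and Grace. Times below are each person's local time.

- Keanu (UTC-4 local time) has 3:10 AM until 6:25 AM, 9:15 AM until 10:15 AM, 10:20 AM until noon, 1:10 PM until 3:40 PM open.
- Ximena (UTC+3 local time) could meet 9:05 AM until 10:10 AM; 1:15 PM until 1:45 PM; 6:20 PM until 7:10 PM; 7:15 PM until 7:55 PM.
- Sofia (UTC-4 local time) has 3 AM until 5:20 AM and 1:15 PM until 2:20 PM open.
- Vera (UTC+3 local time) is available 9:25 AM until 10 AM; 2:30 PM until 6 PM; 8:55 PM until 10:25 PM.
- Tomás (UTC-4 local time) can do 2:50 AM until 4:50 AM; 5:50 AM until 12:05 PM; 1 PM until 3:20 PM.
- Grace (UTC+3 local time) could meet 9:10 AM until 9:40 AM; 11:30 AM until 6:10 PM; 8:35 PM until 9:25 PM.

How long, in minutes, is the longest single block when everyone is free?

0

Keanu in UTC: 07:10-10:25, 13:15-14:15, 14:20-16:00, 17:10-19:40 (add 4h to convert from UTC-4).
Ximena in UTC: 06:05-07:10, 10:15-10:45, 15:20-16:10, 16:15-16:55 (subtract 3h to convert from UTC+3).
Sofia in UTC: 07:00-09:20, 17:15-18:20 (add 4h to convert from UTC-4).
Vera in UTC: 06:25-07:00, 11:30-15:00, 17:55-19:25 (subtract 3h to convert from UTC+3).
Tomás in UTC: 06:50-08:50, 09:50-16:05, 17:00-19:20 (add 4h to convert from UTC-4).
Grace in UTC: 06:10-06:40, 08:30-15:10, 17:35-18:25 (subtract 3h to convert from UTC+3).
Keanu ∩ Ximena: 10:15-10:25, 15:20-16:00.
Keanu ∩ Ximena ∩ Sofia: ∅.
Keanu ∩ Ximena ∩ Sofia ∩ Vera: ∅.
Keanu ∩ Ximena ∩ Sofia ∩ Vera ∩ Tomás: ∅.
Keanu ∩ Ximena ∩ Sofia ∩ Vera ∩ Tomás ∩ Grace: ∅.
There is no time when everyone is free.
No common window exists, so the longest block is 0 minutes.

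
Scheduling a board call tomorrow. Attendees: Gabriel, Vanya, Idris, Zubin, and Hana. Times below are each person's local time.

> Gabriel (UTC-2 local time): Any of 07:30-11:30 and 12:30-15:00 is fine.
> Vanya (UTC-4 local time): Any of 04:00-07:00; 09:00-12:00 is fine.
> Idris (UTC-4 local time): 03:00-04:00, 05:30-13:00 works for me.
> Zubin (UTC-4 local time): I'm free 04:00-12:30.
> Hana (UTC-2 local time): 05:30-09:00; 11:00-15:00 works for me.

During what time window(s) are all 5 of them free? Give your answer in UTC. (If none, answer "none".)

09:30-11:00, 13:00-13:30, 14:30-16:00

Gabriel in UTC: 09:30-13:30, 14:30-17:00 (add 2h to convert from UTC-2).
Vanya in UTC: 08:00-11:00, 13:00-16:00 (add 4h to convert from UTC-4).
Idris in UTC: 07:00-08:00, 09:30-17:00 (add 4h to convert from UTC-4).
Zubin in UTC: 08:00-16:30 (add 4h to convert from UTC-4).
Hana in UTC: 07:30-11:00, 13:00-17:00 (add 2h to convert from UTC-2).
Gabriel ∩ Vanya: 09:30-11:00, 13:00-13:30, 14:30-16:00.
Gabriel ∩ Vanya ∩ Idris: 09:30-11:00, 13:00-13:30, 14:30-16:00.
Gabriel ∩ Vanya ∩ Idris ∩ Zubin: 09:30-11:00, 13:00-13:30, 14:30-16:00.
Gabriel ∩ Vanya ∩ Idris ∩ Zubin ∩ Hana: 09:30-11:00, 13:00-13:30, 14:30-16:00.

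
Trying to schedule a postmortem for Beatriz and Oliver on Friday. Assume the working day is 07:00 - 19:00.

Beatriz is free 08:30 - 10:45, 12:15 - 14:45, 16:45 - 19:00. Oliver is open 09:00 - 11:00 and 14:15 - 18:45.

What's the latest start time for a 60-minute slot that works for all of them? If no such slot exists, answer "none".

Beatriz ∩ Oliver: 09:00-10:45, 14:15-14:45, 16:45-18:45.
The last common window of at least 60 minutes is 16:45-18:45; a 60-minute meeting can start as late as 17:45 and still end by 18:45.

17:45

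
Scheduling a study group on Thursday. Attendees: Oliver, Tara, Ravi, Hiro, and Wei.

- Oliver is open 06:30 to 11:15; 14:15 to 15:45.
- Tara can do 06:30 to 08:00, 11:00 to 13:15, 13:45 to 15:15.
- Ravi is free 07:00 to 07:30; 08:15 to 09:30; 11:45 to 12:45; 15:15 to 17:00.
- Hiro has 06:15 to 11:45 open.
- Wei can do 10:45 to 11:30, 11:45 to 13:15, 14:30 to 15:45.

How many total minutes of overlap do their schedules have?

0

Oliver ∩ Tara: 06:30-08:00, 11:00-11:15, 14:15-15:15.
Oliver ∩ Tara ∩ Ravi: 07:00-07:30.
Oliver ∩ Tara ∩ Ravi ∩ Hiro: 07:00-07:30.
Oliver ∩ Tara ∩ Ravi ∩ Hiro ∩ Wei: ∅.
There is no time when everyone is free.
There is no common window, so the total is 0 minutes.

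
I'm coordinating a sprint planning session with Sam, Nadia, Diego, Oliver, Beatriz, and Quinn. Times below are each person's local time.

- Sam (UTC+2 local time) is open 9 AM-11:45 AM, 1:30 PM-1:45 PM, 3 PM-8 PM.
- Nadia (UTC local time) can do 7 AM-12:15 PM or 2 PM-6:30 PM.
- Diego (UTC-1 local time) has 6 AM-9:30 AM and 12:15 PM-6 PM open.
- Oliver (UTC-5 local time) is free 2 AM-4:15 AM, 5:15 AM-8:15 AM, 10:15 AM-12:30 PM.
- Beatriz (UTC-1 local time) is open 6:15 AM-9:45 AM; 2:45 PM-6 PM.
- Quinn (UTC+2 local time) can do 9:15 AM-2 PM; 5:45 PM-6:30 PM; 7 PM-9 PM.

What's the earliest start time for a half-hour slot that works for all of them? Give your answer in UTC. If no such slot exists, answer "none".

07:15

Sam in UTC: 07:00-09:45, 11:30-11:45, 13:00-18:00 (subtract 2h to convert from UTC+2).
Nadia in UTC: 07:00-12:15, 14:00-18:30.
Diego in UTC: 07:00-10:30, 13:15-19:00 (add 1h to convert from UTC-1).
Oliver in UTC: 07:00-09:15, 10:15-13:15, 15:15-17:30 (add 5h to convert from UTC-5).
Beatriz in UTC: 07:15-10:45, 15:45-19:00 (add 1h to convert from UTC-1).
Quinn in UTC: 07:15-12:00, 15:45-16:30, 17:00-19:00 (subtract 2h to convert from UTC+2).
Sam ∩ Nadia: 07:00-09:45, 11:30-11:45, 14:00-18:00.
Sam ∩ Nadia ∩ Diego: 07:00-09:45, 14:00-18:00.
Sam ∩ Nadia ∩ Diego ∩ Oliver: 07:00-09:15, 15:15-17:30.
Sam ∩ Nadia ∩ Diego ∩ Oliver ∩ Beatriz: 07:15-09:15, 15:45-17:30.
Sam ∩ Nadia ∩ Diego ∩ Oliver ∩ Beatriz ∩ Quinn: 07:15-09:15, 15:45-16:30, 17:00-17:30.
The first common window of at least 30 minutes is 07:15-09:15, so the earliest start is 07:15.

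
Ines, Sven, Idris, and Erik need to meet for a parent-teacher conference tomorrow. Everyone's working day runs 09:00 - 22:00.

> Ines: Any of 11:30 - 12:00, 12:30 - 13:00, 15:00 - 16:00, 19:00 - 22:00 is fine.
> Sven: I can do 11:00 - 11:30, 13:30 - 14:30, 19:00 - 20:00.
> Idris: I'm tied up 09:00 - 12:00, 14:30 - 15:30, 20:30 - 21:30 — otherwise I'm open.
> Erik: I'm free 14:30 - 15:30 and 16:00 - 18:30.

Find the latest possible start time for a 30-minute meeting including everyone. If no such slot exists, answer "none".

Ines free: 11:30-12:00, 12:30-13:00, 15:00-16:00, 19:00-22:00.
Sven free: 11:00-11:30, 13:30-14:30, 19:00-20:00.
Idris free: 12:00-14:30, 15:30-20:30, 21:30-22:00 (invert busy blocks within the working day).
Erik free: 14:30-15:30, 16:00-18:30.
Ines ∩ Sven: 19:00-20:00.
Ines ∩ Sven ∩ Idris: 19:00-20:00.
Ines ∩ Sven ∩ Idris ∩ Erik: ∅.
There is no time when everyone is free.
No common window is at least 30 minutes long.

none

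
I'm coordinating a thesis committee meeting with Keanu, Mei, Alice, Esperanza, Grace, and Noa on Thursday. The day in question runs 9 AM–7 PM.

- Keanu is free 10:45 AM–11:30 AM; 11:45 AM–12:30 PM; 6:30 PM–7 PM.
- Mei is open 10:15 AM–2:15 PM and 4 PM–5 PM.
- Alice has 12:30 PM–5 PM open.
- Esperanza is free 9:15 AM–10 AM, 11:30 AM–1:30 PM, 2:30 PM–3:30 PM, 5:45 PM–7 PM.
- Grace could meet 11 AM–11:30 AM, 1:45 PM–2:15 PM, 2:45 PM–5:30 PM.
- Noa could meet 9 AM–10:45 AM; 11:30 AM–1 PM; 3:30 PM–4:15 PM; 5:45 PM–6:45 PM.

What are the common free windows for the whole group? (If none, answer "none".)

none

Keanu ∩ Mei: 10:45-11:30, 11:45-12:30.
Keanu ∩ Mei ∩ Alice: ∅.
Keanu ∩ Mei ∩ Alice ∩ Esperanza: ∅.
Keanu ∩ Mei ∩ Alice ∩ Esperanza ∩ Grace: ∅.
Keanu ∩ Mei ∩ Alice ∩ Esperanza ∩ Grace ∩ Noa: ∅.
There is no time when everyone is free.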